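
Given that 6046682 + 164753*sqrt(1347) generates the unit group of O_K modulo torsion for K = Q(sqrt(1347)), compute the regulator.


epsilon = 6046682 + 164753*sqrt(1347)
= 1.2093e+07
R = ln(1.2093e+07)
= 16.3082

16.3082


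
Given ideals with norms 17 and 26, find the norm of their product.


N(IJ) = N(I) * N(J)
= 17 * 26
= 442

442


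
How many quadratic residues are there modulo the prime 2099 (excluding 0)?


For prime p, the number of non-zero quadratic residues is (p-1)/2.
= (2099-1)/2
= 1049

1049


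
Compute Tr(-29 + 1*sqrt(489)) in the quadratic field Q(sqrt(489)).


Tr(a + b*sqrt(d)) = (a + b*sqrt(d)) + (a - b*sqrt(d)) = 2a
= 2 * (-29)
= -58

-58


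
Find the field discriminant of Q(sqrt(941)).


For K = Q(sqrt(d)) with d squarefree: disc(K) = d if d = 1 mod 4, and disc(K) = 4d if d = 2 or 3 mod 4.
Here d = 941, and d mod 4 = 1.
d = 1 mod 4 (O_K = Z[(1+sqrt(d))/2]), so disc(K) = d = 941

941


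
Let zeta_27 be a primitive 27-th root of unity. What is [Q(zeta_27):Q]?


The degree equals Euler's totient phi(27).
27 = 3^3
phi(27) = 18

18


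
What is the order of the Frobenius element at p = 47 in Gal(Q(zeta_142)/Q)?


The Frobenius at p in Gal(Q(zeta_n)/Q) = (Z/nZ)* is the class of p, so its order is ord_142(47), the smallest k >= 1 with 47^k = 1 mod 142.
n = 142 = 2 * 71, phi(142) = 70; the order divides phi(n).
Divisors of 70: 1, 2, 5, 7, 10, 14, 35, 70
Repeated squaring mod 142: 47^1 = 47, 47^2 = 79, 47^4 = 135, 47^8 = 49, 47^16 = 129, 47^32 = 27, 47^64 = 19
Test divisors in increasing order:
  k=1: 47^1 = 47 mod 142
  k=2: 47^2 = 79 mod 142
  k=5: 47^5 = 135 * 47 = 97 mod 142
  k=7: 47^7 = 135 * 79 * 47 = 137 mod 142
  k=10: 47^10 = 49 * 79 = 37 mod 142
  k=14: 47^14 = 49 * 135 * 79 = 25 mod 142
  k=35: 47^35 = 27 * 79 * 47 = 141 mod 142
  k=70: 47^70 = 19 * 135 * 79 = 1 mod 142  <- first divisor giving 1
Order = 70

70


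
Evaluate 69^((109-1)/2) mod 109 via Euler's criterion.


p = 109 is prime and the exponent is (p-1)/2 = 54, so by Euler's criterion 69^54 = (69/109) = +1 or -1 mod 109.
Compute by square-and-multiply:
  54 = 32 + 16 + 4 + 2 (binary 110110)
  Repeated squaring mod 109: 69^1 = 69, 69^2 = 74, 69^4 = 26, 69^8 = 22, 69^16 = 48, 69^32 = 15
  69^54 = 69^32 * 69^16 * 69^4 * 69^2 = 15 * 48 * 26 * 74 mod 109
    15 * 48 = 720 = 66 mod 109
    66 * 26 = 1716 = 81 mod 109
    81 * 74 = 5994 = 108 mod 109
  69^54 = 108 mod 109
Result 108 = p - 1 = -1 mod 109: 69 is a quadratic non-residue mod 109. As a residue in [0, p-1] the value is 108.
69^54 mod 109 = 108

108


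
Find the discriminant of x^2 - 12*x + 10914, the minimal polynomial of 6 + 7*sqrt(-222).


The element 6 + 7*sqrt(-222) has minimal polynomial:
x^2 - 12*x + 10914
Discriminant = (-12)^2 - 4*(10914)
= 144 - 43656
= -43512

-43512


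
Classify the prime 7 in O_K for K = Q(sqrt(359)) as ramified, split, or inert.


K = Q(sqrt(359)). Since d mod 4 = 3, disc(K) = 1436.
Check p | disc: 1436 mod 7 = 1.
p does not divide disc. Compute Legendre symbol (d/p):
2^((7-1)/2) mod 7 = 1
(d/p) = 1, so p splits: (p) = P*P' with e=1, f=1, g=2.
Therefore p is split.

split


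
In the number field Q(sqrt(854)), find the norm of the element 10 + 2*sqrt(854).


N(a + b*sqrt(d)) = a^2 - d*b^2
= (10)^2 - (854)*(2)^2
= 100 - 3416
= -3316

-3316


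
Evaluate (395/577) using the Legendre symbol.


p = 577 is prime, so compute (395/577) with the reciprocity algorithm (Jacobi-symbol steps: pull out 2s via (2/n), flip via reciprocity, reduce):
  reciprocity: (395/577) -> +(577/395)
  reduce: (182/395)
  pull out 2: (2/395) = -1  (since 395 mod 8 = 3)
  reciprocity: (91/395) -> -(395/91)
  reduce: (31/91)
  reciprocity: (31/91) -> -(91/31)
  reduce: (29/31)
  reciprocity: (29/31) -> +(31/29)
  reduce: (2/29)
  pull out 2: (2/29) = -1  (since 29 mod 8 = 5)
  (1/29) = 1
Product of signs = 1
(395/577) = 1

1


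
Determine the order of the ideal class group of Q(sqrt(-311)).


K = Q(sqrt(-311)). d mod 4 = 1, so D = disc(K) = d = -311
h(K) equals the number of primitive reduced positive-definite forms (a, b, c) = a*x^2 + b*x*y + c*y^2 with b^2 - 4ac = D,
where reduced means |b| <= a <= c, with b >= 0 whenever |b| = a or a = c, and primitive means gcd(a, b, c) = 1.
Reduced forces 3a^2 <= |D| = 311, so 1 <= a <= 10; b must have the parity of D, and c = (b^2 - D)/(4a) must be an integer >= a.
Enumerate a = 1..10, b in [-a, a]:
  a=1: (1, 1, 78)  [1]
  a=2: (2, -1, 39), (2, 1, 39)  [2]
  a=3: (3, -1, 26), (3, 1, 26)  [2]
  a=4: (4, -3, 20), (4, 3, 20)  [2]
  a=5: (5, -3, 16), (5, 3, 16)  [2]
  a=6: (6, -5, 14), (6, -1, 13), (6, 1, 13), (6, 5, 14)  [4]
  a=7: (7, -5, 12), (7, 5, 12)  [2]
  a=8: (8, -3, 10), (8, 3, 10)  [2]
  a=9: (9, -7, 10), (9, 7, 10)  [2]
  a=10: none
Total reduced forms: 1 + 2 + 2 + 2 + 2 + 4 + 2 + 2 + 2 = 19
h = 19

19


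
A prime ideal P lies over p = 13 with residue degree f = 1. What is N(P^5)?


N(P^a) = p^(a*f)
= 13^(5*1)
= 13^5
= 371293

371293


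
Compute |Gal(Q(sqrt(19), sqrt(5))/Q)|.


The 2 square roots of distinct primes are multiplicatively independent over Q,
so [K:Q] = 2^2 and Gal(K/Q) is isomorphic to (Z/2Z)^2.
|Gal| = 2^2 = 4

4


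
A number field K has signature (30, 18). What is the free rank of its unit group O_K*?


By Dirichlet's unit theorem:
rank = r1 + r2 - 1
= 30 + 18 - 1
= 47

47


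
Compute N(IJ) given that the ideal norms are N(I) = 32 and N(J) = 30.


N(IJ) = N(I) * N(J)
= 32 * 30
= 960

960


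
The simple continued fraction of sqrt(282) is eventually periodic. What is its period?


Run the CF algorithm for sqrt(282).
a_0 = floor(sqrt(282)) = 16; set m_0=0, q_0=1.
Recurrence: m' = q*a - m,  q' = (d - m'^2)/q,  a' = floor((a_0 + m')/q').
  step 1: m=16, q=26, a=1
  step 2: m=10, q=7, a=3
  step 3: m=11, q=23, a=1
  step 4: m=12, q=6, a=4
  step 5: m=12, q=23, a=1
  step 6: m=11, q=7, a=3
  step 7: m=10, q=26, a=1
  step 8: m=16, q=1, a=32
a_8 = 2*a_0 = 32, so the period closes here.
sqrt(282) = [16; 1, 3, 1, 4, 1, 3, 1, 32]
Period length = 8

8


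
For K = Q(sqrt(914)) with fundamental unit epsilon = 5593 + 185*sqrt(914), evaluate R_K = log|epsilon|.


epsilon = 5593 + 185*sqrt(914)
= 11186.0001
R = ln(11186.0001)
= 9.3224

9.3224


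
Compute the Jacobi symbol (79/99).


Compute (79/99) via quadratic reciprocity:
  reciprocity: (79/99) -> -(99/79)
  reduce: (20/79)
  pull out 2: (2/79) = +1  (since 79 mod 8 = 7)
  pull out 2: (2/79) = +1  (since 79 mod 8 = 7)
  reciprocity: (5/79) -> +(79/5)
  reduce: (4/5)
  pull out 2: (2/5) = -1  (since 5 mod 8 = 5)
  pull out 2: (2/5) = -1  (since 5 mod 8 = 5)
  (1/5) = 1
Product of signs = -1

-1


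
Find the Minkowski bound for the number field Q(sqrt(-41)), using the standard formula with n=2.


d = -41, d mod 4 = 3, so disc(K) = 4d = -164; |disc(K)| = 164
Imaginary quadratic field, so n = 2, s = r2 = 1, r1 = 0
M = (n!/n^n) * (4/pi)^s * sqrt(|disc(K)|) = (2!/2^2) * (4/pi)^1 * sqrt(164)
= 0.5 * 1.273240 * 12.806248
= 8.1527

8.1527


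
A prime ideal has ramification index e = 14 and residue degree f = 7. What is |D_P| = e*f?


|D_P| = e * f
= 14 * 7
= 98

98


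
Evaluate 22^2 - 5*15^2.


x^2 - d*y^2
= 22^2 - 5*15^2
= 484 - 1125
= -641

-641


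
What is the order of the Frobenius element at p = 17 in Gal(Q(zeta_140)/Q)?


The Frobenius at p in Gal(Q(zeta_n)/Q) = (Z/nZ)* is the class of p, so its order is ord_140(17), the smallest k >= 1 with 17^k = 1 mod 140.
n = 140 = 2^2 * 5 * 7, phi(140) = 48; the order divides phi(n).
Divisors of 48: 1, 2, 3, 4, 6, 8, 12, 16, 24, 48
Repeated squaring mod 140: 17^1 = 17, 17^2 = 9, 17^4 = 81, 17^8 = 121, 17^16 = 81, 17^32 = 121
Test divisors in increasing order:
  k=1: 17^1 = 17 mod 140
  k=2: 17^2 = 9 mod 140
  k=3: 17^3 = 9 * 17 = 13 mod 140
  k=4: 17^4 = 81 mod 140
  k=6: 17^6 = 81 * 9 = 29 mod 140
  k=8: 17^8 = 121 mod 140
  k=12: 17^12 = 121 * 81 = 1 mod 140  <- first divisor giving 1
Order = 12

12


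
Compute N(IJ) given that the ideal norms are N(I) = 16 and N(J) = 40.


N(IJ) = N(I) * N(J)
= 16 * 40
= 640

640


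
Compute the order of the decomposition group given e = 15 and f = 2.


|D_P| = e * f
= 15 * 2
= 30

30


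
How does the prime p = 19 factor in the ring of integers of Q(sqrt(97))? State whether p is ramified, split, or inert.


K = Q(sqrt(97)). Since d mod 4 = 1, disc(K) = 97.
Check p | disc: 97 mod 19 = 2.
p does not divide disc. Compute Legendre symbol (d/p):
2^((19-1)/2) mod 19 = -1
(d/p) = -1, so p is inert: (p) stays prime with e=1, f=2, g=1.
Therefore p is inert.

inert


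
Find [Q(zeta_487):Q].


The degree equals Euler's totient phi(487).
487 = 487
phi(487) = 486

486


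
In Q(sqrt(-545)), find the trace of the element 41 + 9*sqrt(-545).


Tr(a + b*sqrt(d)) = (a + b*sqrt(d)) + (a - b*sqrt(d)) = 2a
= 2 * (41)
= 82

82


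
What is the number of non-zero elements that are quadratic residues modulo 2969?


For prime p, the number of non-zero quadratic residues is (p-1)/2.
= (2969-1)/2
= 1484

1484


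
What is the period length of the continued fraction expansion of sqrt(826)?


Run the CF algorithm for sqrt(826).
a_0 = floor(sqrt(826)) = 28; set m_0=0, q_0=1.
Recurrence: m' = q*a - m,  q' = (d - m'^2)/q,  a' = floor((a_0 + m')/q').
  step 1: m=28, q=42, a=1
  step 2: m=14, q=15, a=2
  step 3: m=16, q=38, a=1
  step 4: m=22, q=9, a=5
  step 5: m=23, q=33, a=1
  step 6: m=10, q=22, a=1
  step 7: m=12, q=31, a=1
  step 8: m=19, q=15, a=3
  step 9: m=26, q=10, a=5
  step 10: m=24, q=25, a=2
  step 11: m=26, q=6, a=9
  step 12: m=28, q=7, a=8
  step 13: m=28, q=6, a=9
  step 14: m=26, q=25, a=2
  step 15: m=24, q=10, a=5
  step 16: m=26, q=15, a=3
  step 17: m=19, q=31, a=1
  step 18: m=12, q=22, a=1
  step 19: m=10, q=33, a=1
  step 20: m=23, q=9, a=5
  step 21: m=22, q=38, a=1
  step 22: m=16, q=15, a=2
  step 23: m=14, q=42, a=1
  step 24: m=28, q=1, a=56
a_24 = 2*a_0 = 56, so the period closes here.
sqrt(826) = [28; 1, 2, 1, 5, 1, 1, 1, 3, 5, 2, 9, 8, 9, 2, 5, 3, 1, 1, 1, 5, 1, 2, 1, 56]
Period length = 24

24


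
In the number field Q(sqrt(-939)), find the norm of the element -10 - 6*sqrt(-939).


N(a + b*sqrt(d)) = a^2 - d*b^2
= (-10)^2 - (-939)*(-6)^2
= 100 + 33804
= 33904

33904


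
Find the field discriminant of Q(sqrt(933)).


For K = Q(sqrt(d)) with d squarefree: disc(K) = d if d = 1 mod 4, and disc(K) = 4d if d = 2 or 3 mod 4.
Here d = 933, and d mod 4 = 1.
d = 1 mod 4 (O_K = Z[(1+sqrt(d))/2]), so disc(K) = d = 933

933


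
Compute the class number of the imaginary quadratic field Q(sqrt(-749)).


K = Q(sqrt(-749)). d mod 4 = 3, so D = disc(K) = 4d = -2996
h(K) equals the number of primitive reduced positive-definite forms (a, b, c) = a*x^2 + b*x*y + c*y^2 with b^2 - 4ac = D,
where reduced means |b| <= a <= c, with b >= 0 whenever |b| = a or a = c, and primitive means gcd(a, b, c) = 1.
Reduced forces 3a^2 <= |D| = 2996, so 1 <= a <= 31; b must have the parity of D, and c = (b^2 - D)/(4a) must be an integer >= a.
Enumerate a = 1..31, b in [-a, a]:
  a=1: (1, 0, 749)  [1]
  a=2: (2, 2, 375)  [1]
  a=3: (3, -2, 250), (3, 2, 250)  [2]
  a=4: none
  a=5: (5, -2, 150), (5, 2, 150)  [2]
  a=6: (6, -2, 125), (6, 2, 125)  [2]
  a=7: (7, 0, 107)  [1]
  a=8: none
  a=9: (9, -8, 85), (9, 8, 85)  [2]
  a=10: (10, -2, 75), (10, 2, 75)  [2]
  a=11..13: none
  a=14: (14, 14, 57)  [1]
  a=15: (15, -8, 51), (15, -2, 50), (15, 2, 50), (15, 8, 51)  [4]
  a=16: none
  a=17: (17, -8, 45), (17, 8, 45)  [2]
  a=18: (18, -10, 43), (18, 10, 43)  [2]
  a=19: (19, -14, 42), (19, 14, 42)  [2]
  a=20: none
  a=21: (21, -14, 38), (21, 14, 38)  [2]
  a=22..24: none
  a=25: (25, -2, 30), (25, 2, 30)  [2]
  a=26: none
  a=27: (27, -26, 34), (27, 26, 34)  [2]
  a=28: none
  a=29: (29, -22, 30), (29, 22, 30)  [2]
  a=30..31: none
Total reduced forms: 1 + 1 + 2 + 2 + 2 + 1 + 2 + 2 + 1 + 4 + 2 + 2 + 2 + 2 + 2 + 2 + 2 = 32
h = 32

32


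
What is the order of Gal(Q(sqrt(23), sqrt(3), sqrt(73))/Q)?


The 3 square roots of distinct primes are multiplicatively independent over Q,
so [K:Q] = 2^3 and Gal(K/Q) is isomorphic to (Z/2Z)^3.
|Gal| = 2^3 = 8

8


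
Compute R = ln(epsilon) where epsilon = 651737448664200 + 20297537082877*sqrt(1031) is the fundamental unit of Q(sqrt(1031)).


epsilon = 651737448664200 + 20297537082877*sqrt(1031)
= 1.3035e+15
R = ln(1.3035e+15)
= 34.8038

34.8038


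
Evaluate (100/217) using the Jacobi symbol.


Compute (100/217) via quadratic reciprocity:
  pull out 2: (2/217) = +1  (since 217 mod 8 = 1)
  pull out 2: (2/217) = +1  (since 217 mod 8 = 1)
  reciprocity: (25/217) -> +(217/25)
  reduce: (17/25)
  reciprocity: (17/25) -> +(25/17)
  reduce: (8/17)
  pull out 2: (2/17) = +1  (since 17 mod 8 = 1)
  pull out 2: (2/17) = +1  (since 17 mod 8 = 1)
  pull out 2: (2/17) = +1  (since 17 mod 8 = 1)
  (1/17) = 1
Product of signs = 1

1


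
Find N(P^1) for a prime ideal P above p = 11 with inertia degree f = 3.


N(P^a) = p^(a*f)
= 11^(1*3)
= 11^3
= 1331

1331


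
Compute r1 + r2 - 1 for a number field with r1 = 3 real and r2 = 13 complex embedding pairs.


By Dirichlet's unit theorem:
rank = r1 + r2 - 1
= 3 + 13 - 1
= 15

15


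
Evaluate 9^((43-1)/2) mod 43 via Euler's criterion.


p = 43 is prime and the exponent is (p-1)/2 = 21, so by Euler's criterion 9^21 = (9/43) = +1 or -1 mod 43.
Compute by square-and-multiply:
  21 = 16 + 4 + 1 (binary 10101)
  Repeated squaring mod 43: 9^1 = 9, 9^2 = 38, 9^4 = 25, 9^8 = 23, 9^16 = 13
  9^21 = 9^16 * 9^4 * 9^1 = 13 * 25 * 9 mod 43
    13 * 25 = 325 = 24 mod 43
    24 * 9 = 216 = 1 mod 43
  9^21 = 1 mod 43
Result 1: 9 is a quadratic residue mod 43.
9^21 mod 43 = 1

1


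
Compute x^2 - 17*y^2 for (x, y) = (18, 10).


x^2 - d*y^2
= 18^2 - 17*10^2
= 324 - 1700
= -1376

-1376


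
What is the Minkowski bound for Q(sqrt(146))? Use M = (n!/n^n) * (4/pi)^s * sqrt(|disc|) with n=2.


d = 146, d mod 4 = 2, so disc(K) = 4d = 584; |disc(K)| = 584
Real quadratic field, so n = 2, s = r2 = 0, r1 = 2
M = (n!/n^n) * (4/pi)^s * sqrt(|disc(K)|) = (2!/2^2) * (4/pi)^0 * sqrt(584)
= 0.5 * 1.000000 * 24.166092
= 12.0830

12.0830


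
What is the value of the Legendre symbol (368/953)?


p = 953 is prime, so compute (368/953) with the reciprocity algorithm (Jacobi-symbol steps: pull out 2s via (2/n), flip via reciprocity, reduce):
  pull out 2: (2/953) = +1  (since 953 mod 8 = 1)
  pull out 2: (2/953) = +1  (since 953 mod 8 = 1)
  pull out 2: (2/953) = +1  (since 953 mod 8 = 1)
  pull out 2: (2/953) = +1  (since 953 mod 8 = 1)
  reciprocity: (23/953) -> +(953/23)
  reduce: (10/23)
  pull out 2: (2/23) = +1  (since 23 mod 8 = 7)
  reciprocity: (5/23) -> +(23/5)
  reduce: (3/5)
  reciprocity: (3/5) -> +(5/3)
  reduce: (2/3)
  pull out 2: (2/3) = -1  (since 3 mod 8 = 3)
  (1/3) = 1
Product of signs = -1
(368/953) = -1

-1


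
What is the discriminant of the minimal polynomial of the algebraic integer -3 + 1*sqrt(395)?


The element -3 + 1*sqrt(395) has minimal polynomial:
x^2 + 6*x - 386
Discriminant = (6)^2 - 4*(-386)
= 36 + 1544
= 1580

1580


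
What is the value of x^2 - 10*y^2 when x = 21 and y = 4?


x^2 - d*y^2
= 21^2 - 10*4^2
= 441 - 160
= 281

281


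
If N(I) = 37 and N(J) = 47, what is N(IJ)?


N(IJ) = N(I) * N(J)
= 37 * 47
= 1739

1739


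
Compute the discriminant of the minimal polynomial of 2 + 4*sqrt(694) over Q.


The element 2 + 4*sqrt(694) has minimal polynomial:
x^2 - 4*x - 11100
Discriminant = (-4)^2 - 4*(-11100)
= 16 + 44400
= 44416

44416


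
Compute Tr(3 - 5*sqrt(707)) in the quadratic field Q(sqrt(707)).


Tr(a + b*sqrt(d)) = (a + b*sqrt(d)) + (a - b*sqrt(d)) = 2a
= 2 * (3)
= 6

6


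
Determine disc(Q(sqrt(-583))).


For K = Q(sqrt(d)) with d squarefree: disc(K) = d if d = 1 mod 4, and disc(K) = 4d if d = 2 or 3 mod 4.
Here d = -583, and d mod 4 = 1.
d = 1 mod 4 (O_K = Z[(1+sqrt(d))/2]), so disc(K) = d = -583

-583


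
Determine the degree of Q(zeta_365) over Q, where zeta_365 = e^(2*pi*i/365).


The degree equals Euler's totient phi(365).
365 = 5 * 73
phi(365) = 288

288


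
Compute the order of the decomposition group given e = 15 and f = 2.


|D_P| = e * f
= 15 * 2
= 30

30


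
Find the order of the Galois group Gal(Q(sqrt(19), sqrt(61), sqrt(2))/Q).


The 3 square roots of distinct primes are multiplicatively independent over Q,
so [K:Q] = 2^3 and Gal(K/Q) is isomorphic to (Z/2Z)^3.
|Gal| = 2^3 = 8

8


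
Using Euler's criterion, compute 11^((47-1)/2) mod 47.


p = 47 is prime and the exponent is (p-1)/2 = 23, so by Euler's criterion 11^23 = (11/47) = +1 or -1 mod 47.
Compute by square-and-multiply:
  23 = 16 + 4 + 2 + 1 (binary 10111)
  Repeated squaring mod 47: 11^1 = 11, 11^2 = 27, 11^4 = 24, 11^8 = 12, 11^16 = 3
  11^23 = 11^16 * 11^4 * 11^2 * 11^1 = 3 * 24 * 27 * 11 mod 47
    3 * 24 = 72 = 25 mod 47
    25 * 27 = 675 = 17 mod 47
    17 * 11 = 187 = 46 mod 47
  11^23 = 46 mod 47
Result 46 = p - 1 = -1 mod 47: 11 is a quadratic non-residue mod 47. As a residue in [0, p-1] the value is 46.
11^23 mod 47 = 46

46


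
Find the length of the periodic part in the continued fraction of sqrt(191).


Run the CF algorithm for sqrt(191).
a_0 = floor(sqrt(191)) = 13; set m_0=0, q_0=1.
Recurrence: m' = q*a - m,  q' = (d - m'^2)/q,  a' = floor((a_0 + m')/q').
  step 1: m=13, q=22, a=1
  step 2: m=9, q=5, a=4
  step 3: m=11, q=14, a=1
  step 4: m=3, q=13, a=1
  step 5: m=10, q=7, a=3
  step 6: m=11, q=10, a=2
  step 7: m=9, q=11, a=2
  step 8: m=13, q=2, a=13
  step 9: m=13, q=11, a=2
  step 10: m=9, q=10, a=2
  step 11: m=11, q=7, a=3
  step 12: m=10, q=13, a=1
  step 13: m=3, q=14, a=1
  step 14: m=11, q=5, a=4
  step 15: m=9, q=22, a=1
  step 16: m=13, q=1, a=26
a_16 = 2*a_0 = 26, so the period closes here.
sqrt(191) = [13; 1, 4, 1, 1, 3, 2, 2, 13, 2, 2, 3, 1, 1, 4, 1, 26]
Period length = 16

16


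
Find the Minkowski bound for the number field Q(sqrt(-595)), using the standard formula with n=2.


d = -595, d mod 4 = 1, so disc(K) = d = -595; |disc(K)| = 595
Imaginary quadratic field, so n = 2, s = r2 = 1, r1 = 0
M = (n!/n^n) * (4/pi)^s * sqrt(|disc(K)|) = (2!/2^2) * (4/pi)^1 * sqrt(595)
= 0.5 * 1.273240 * 24.392622
= 15.5288

15.5288


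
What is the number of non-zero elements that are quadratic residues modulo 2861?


For prime p, the number of non-zero quadratic residues is (p-1)/2.
= (2861-1)/2
= 1430

1430


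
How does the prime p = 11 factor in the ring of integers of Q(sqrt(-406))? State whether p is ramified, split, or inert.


K = Q(sqrt(-406)). Since d mod 4 = 2, disc(K) = -1624.
Check p | disc: -1624 mod 11 = 4.
p does not divide disc. Compute Legendre symbol (d/p):
1^((11-1)/2) mod 11 = 1
(d/p) = 1, so p splits: (p) = P*P' with e=1, f=1, g=2.
Therefore p is split.

split


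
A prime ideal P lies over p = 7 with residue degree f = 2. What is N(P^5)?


N(P^a) = p^(a*f)
= 7^(5*2)
= 7^10
= 282475249

282475249


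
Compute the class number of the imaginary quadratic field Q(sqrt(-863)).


K = Q(sqrt(-863)). d mod 4 = 1, so D = disc(K) = d = -863
h(K) equals the number of primitive reduced positive-definite forms (a, b, c) = a*x^2 + b*x*y + c*y^2 with b^2 - 4ac = D,
where reduced means |b| <= a <= c, with b >= 0 whenever |b| = a or a = c, and primitive means gcd(a, b, c) = 1.
Reduced forces 3a^2 <= |D| = 863, so 1 <= a <= 16; b must have the parity of D, and c = (b^2 - D)/(4a) must be an integer >= a.
Enumerate a = 1..16, b in [-a, a]:
  a=1: (1, 1, 216)  [1]
  a=2: (2, -1, 108), (2, 1, 108)  [2]
  a=3: (3, -1, 72), (3, 1, 72)  [2]
  a=4: (4, -1, 54), (4, 1, 54)  [2]
  a=5: none
  a=6: (6, -5, 37), (6, -1, 36), (6, 1, 36), (6, 5, 37)  [4]
  a=7: none
  a=8: (8, -1, 27), (8, 1, 27)  [2]
  a=9: (9, -1, 24), (9, 1, 24)  [2]
  a=10..11: none
  a=12: (12, -7, 19), (12, -1, 18), (12, 1, 18), (12, 7, 19)  [4]
  a=13..15: none
  a=16: (16, -15, 17), (16, 15, 17)  [2]
Total reduced forms: 1 + 2 + 2 + 2 + 4 + 2 + 2 + 4 + 2 = 21
h = 21

21


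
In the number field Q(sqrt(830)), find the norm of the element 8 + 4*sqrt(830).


N(a + b*sqrt(d)) = a^2 - d*b^2
= (8)^2 - (830)*(4)^2
= 64 - 13280
= -13216

-13216


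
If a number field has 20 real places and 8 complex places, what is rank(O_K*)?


By Dirichlet's unit theorem:
rank = r1 + r2 - 1
= 20 + 8 - 1
= 27

27


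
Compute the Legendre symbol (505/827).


p = 827 is prime, so compute (505/827) with the reciprocity algorithm (Jacobi-symbol steps: pull out 2s via (2/n), flip via reciprocity, reduce):
  reciprocity: (505/827) -> +(827/505)
  reduce: (322/505)
  pull out 2: (2/505) = +1  (since 505 mod 8 = 1)
  reciprocity: (161/505) -> +(505/161)
  reduce: (22/161)
  pull out 2: (2/161) = +1  (since 161 mod 8 = 1)
  reciprocity: (11/161) -> +(161/11)
  reduce: (7/11)
  reciprocity: (7/11) -> -(11/7)
  reduce: (4/7)
  pull out 2: (2/7) = +1  (since 7 mod 8 = 7)
  pull out 2: (2/7) = +1  (since 7 mod 8 = 7)
  (1/7) = 1
Product of signs = -1
(505/827) = -1

-1


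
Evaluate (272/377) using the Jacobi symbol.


Compute (272/377) via quadratic reciprocity:
  pull out 2: (2/377) = +1  (since 377 mod 8 = 1)
  pull out 2: (2/377) = +1  (since 377 mod 8 = 1)
  pull out 2: (2/377) = +1  (since 377 mod 8 = 1)
  pull out 2: (2/377) = +1  (since 377 mod 8 = 1)
  reciprocity: (17/377) -> +(377/17)
  reduce: (3/17)
  reciprocity: (3/17) -> +(17/3)
  reduce: (2/3)
  pull out 2: (2/3) = -1  (since 3 mod 8 = 3)
  (1/3) = 1
Product of signs = -1

-1


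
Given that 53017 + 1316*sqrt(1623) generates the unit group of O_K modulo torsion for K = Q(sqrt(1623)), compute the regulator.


epsilon = 53017 + 1316*sqrt(1623)
= 106034.0000
R = ln(106034.0000)
= 11.5715

11.5715


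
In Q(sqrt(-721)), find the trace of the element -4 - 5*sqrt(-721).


Tr(a + b*sqrt(d)) = (a + b*sqrt(d)) + (a - b*sqrt(d)) = 2a
= 2 * (-4)
= -8

-8


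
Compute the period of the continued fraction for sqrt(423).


Run the CF algorithm for sqrt(423).
a_0 = floor(sqrt(423)) = 20; set m_0=0, q_0=1.
Recurrence: m' = q*a - m,  q' = (d - m'^2)/q,  a' = floor((a_0 + m')/q').
  step 1: m=20, q=23, a=1
  step 2: m=3, q=18, a=1
  step 3: m=15, q=11, a=3
  step 4: m=18, q=9, a=4
  step 5: m=18, q=11, a=3
  step 6: m=15, q=18, a=1
  step 7: m=3, q=23, a=1
  step 8: m=20, q=1, a=40
a_8 = 2*a_0 = 40, so the period closes here.
sqrt(423) = [20; 1, 1, 3, 4, 3, 1, 1, 40]
Period length = 8

8


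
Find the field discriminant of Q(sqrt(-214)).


For K = Q(sqrt(d)) with d squarefree: disc(K) = d if d = 1 mod 4, and disc(K) = 4d if d = 2 or 3 mod 4.
Here d = -214, and d mod 4 = 2.
d = 2 mod 4, not 1 (O_K = Z[sqrt(d)]), so disc(K) = 4d = 4 * (-214) = -856

-856


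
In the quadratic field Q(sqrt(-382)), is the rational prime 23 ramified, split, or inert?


K = Q(sqrt(-382)). Since d mod 4 = 2, disc(K) = -1528.
Check p | disc: -1528 mod 23 = 13.
p does not divide disc. Compute Legendre symbol (d/p):
9^((23-1)/2) mod 23 = 1
(d/p) = 1, so p splits: (p) = P*P' with e=1, f=1, g=2.
Therefore p is split.

split


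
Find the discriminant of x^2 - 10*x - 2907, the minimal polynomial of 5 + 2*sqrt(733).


The element 5 + 2*sqrt(733) has minimal polynomial:
x^2 - 10*x - 2907
Discriminant = (-10)^2 - 4*(-2907)
= 100 + 11628
= 11728

11728


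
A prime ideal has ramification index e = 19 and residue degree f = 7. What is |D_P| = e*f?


|D_P| = e * f
= 19 * 7
= 133

133


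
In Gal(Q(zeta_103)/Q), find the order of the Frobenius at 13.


The Frobenius at p in Gal(Q(zeta_n)/Q) = (Z/nZ)* is the class of p, so its order is ord_103(13), the smallest k >= 1 with 13^k = 1 mod 103.
n = 103 = 103, phi(103) = 102; the order divides phi(n).
Divisors of 102: 1, 2, 3, 6, 17, 34, 51, 102
Repeated squaring mod 103: 13^1 = 13, 13^2 = 66, 13^4 = 30, 13^8 = 76, 13^16 = 8, 13^32 = 64, 13^64 = 79
Test divisors in increasing order:
  k=1: 13^1 = 13 mod 103
  k=2: 13^2 = 66 mod 103
  k=3: 13^3 = 66 * 13 = 34 mod 103
  k=6: 13^6 = 30 * 66 = 23 mod 103
  k=17: 13^17 = 8 * 13 = 1 mod 103  <- first divisor giving 1
Order = 17

17


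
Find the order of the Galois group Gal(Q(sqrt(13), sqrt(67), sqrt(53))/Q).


The 3 square roots of distinct primes are multiplicatively independent over Q,
so [K:Q] = 2^3 and Gal(K/Q) is isomorphic to (Z/2Z)^3.
|Gal| = 2^3 = 8

8


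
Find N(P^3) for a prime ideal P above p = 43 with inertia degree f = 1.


N(P^a) = p^(a*f)
= 43^(3*1)
= 43^3
= 79507

79507


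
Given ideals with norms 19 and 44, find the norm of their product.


N(IJ) = N(I) * N(J)
= 19 * 44
= 836

836


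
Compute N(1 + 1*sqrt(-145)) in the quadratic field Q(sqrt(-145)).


N(a + b*sqrt(d)) = a^2 - d*b^2
= (1)^2 - (-145)*(1)^2
= 1 + 145
= 146

146


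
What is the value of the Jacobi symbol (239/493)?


Compute (239/493) via quadratic reciprocity:
  reciprocity: (239/493) -> +(493/239)
  reduce: (15/239)
  reciprocity: (15/239) -> -(239/15)
  reduce: (14/15)
  pull out 2: (2/15) = +1  (since 15 mod 8 = 7)
  reciprocity: (7/15) -> -(15/7)
  reduce: (1/7)
  (1/7) = 1
Product of signs = 1

1


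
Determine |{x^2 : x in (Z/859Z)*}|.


For prime p, the number of non-zero quadratic residues is (p-1)/2.
= (859-1)/2
= 429

429


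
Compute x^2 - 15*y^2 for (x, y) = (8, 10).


x^2 - d*y^2
= 8^2 - 15*10^2
= 64 - 1500
= -1436

-1436


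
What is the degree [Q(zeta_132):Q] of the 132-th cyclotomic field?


The degree equals Euler's totient phi(132).
132 = 2^2 * 3 * 11
phi(132) = 40

40


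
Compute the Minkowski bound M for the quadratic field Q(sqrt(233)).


d = 233, d mod 4 = 1, so disc(K) = d = 233; |disc(K)| = 233
Real quadratic field, so n = 2, s = r2 = 0, r1 = 2
M = (n!/n^n) * (4/pi)^s * sqrt(|disc(K)|) = (2!/2^2) * (4/pi)^0 * sqrt(233)
= 0.5 * 1.000000 * 15.264338
= 7.6322

7.6322


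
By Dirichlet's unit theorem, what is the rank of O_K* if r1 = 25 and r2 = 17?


By Dirichlet's unit theorem:
rank = r1 + r2 - 1
= 25 + 17 - 1
= 41

41


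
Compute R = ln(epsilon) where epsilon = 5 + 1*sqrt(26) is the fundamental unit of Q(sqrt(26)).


epsilon = 5 + 1*sqrt(26)
= 10.0990
R = ln(10.0990)
= 2.3124

2.3124


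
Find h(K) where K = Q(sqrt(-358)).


K = Q(sqrt(-358)). d mod 4 = 2, so D = disc(K) = 4d = -1432
h(K) equals the number of primitive reduced positive-definite forms (a, b, c) = a*x^2 + b*x*y + c*y^2 with b^2 - 4ac = D,
where reduced means |b| <= a <= c, with b >= 0 whenever |b| = a or a = c, and primitive means gcd(a, b, c) = 1.
Reduced forces 3a^2 <= |D| = 1432, so 1 <= a <= 21; b must have the parity of D, and c = (b^2 - D)/(4a) must be an integer >= a.
Enumerate a = 1..21, b in [-a, a]:
  a=1: (1, 0, 358)  [1]
  a=2: (2, 0, 179)  [1]
  a=3..10: none
  a=11: (11, -8, 34), (11, 8, 34)  [2]
  a=12..16: none
  a=17: (17, -8, 22), (17, 8, 22)  [2]
  a=18..21: none
Total reduced forms: 1 + 1 + 2 + 2 = 6
h = 6

6


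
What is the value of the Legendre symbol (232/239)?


p = 239 is prime, so compute (232/239) with the reciprocity algorithm (Jacobi-symbol steps: pull out 2s via (2/n), flip via reciprocity, reduce):
  pull out 2: (2/239) = +1  (since 239 mod 8 = 7)
  pull out 2: (2/239) = +1  (since 239 mod 8 = 7)
  pull out 2: (2/239) = +1  (since 239 mod 8 = 7)
  reciprocity: (29/239) -> +(239/29)
  reduce: (7/29)
  reciprocity: (7/29) -> +(29/7)
  reduce: (1/7)
  (1/7) = 1
Product of signs = 1
(232/239) = 1

1


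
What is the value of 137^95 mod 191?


p = 191 is prime and the exponent is (p-1)/2 = 95, so by Euler's criterion 137^95 = (137/191) = +1 or -1 mod 191.
Compute by square-and-multiply:
  95 = 64 + 16 + 8 + 4 + 2 + 1 (binary 1011111)
  Repeated squaring mod 191: 137^1 = 137, 137^2 = 51, 137^4 = 118, 137^8 = 172, 137^16 = 170, 137^32 = 59, 137^64 = 43
  137^95 = 137^64 * 137^16 * 137^8 * 137^4 * 137^2 * 137^1 = 43 * 170 * 172 * 118 * 51 * 137 mod 191
    43 * 170 = 7310 = 52 mod 191
    52 * 172 = 8944 = 158 mod 191
    158 * 118 = 18644 = 117 mod 191
    117 * 51 = 5967 = 46 mod 191
    46 * 137 = 6302 = 190 mod 191
  137^95 = 190 mod 191
Result 190 = p - 1 = -1 mod 191: 137 is a quadratic non-residue mod 191. As a residue in [0, p-1] the value is 190.
137^95 mod 191 = 190

190


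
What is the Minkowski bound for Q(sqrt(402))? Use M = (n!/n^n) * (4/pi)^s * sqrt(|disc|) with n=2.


d = 402, d mod 4 = 2, so disc(K) = 4d = 1608; |disc(K)| = 1608
Real quadratic field, so n = 2, s = r2 = 0, r1 = 2
M = (n!/n^n) * (4/pi)^s * sqrt(|disc(K)|) = (2!/2^2) * (4/pi)^0 * sqrt(1608)
= 0.5 * 1.000000 * 40.099875
= 20.0499

20.0499


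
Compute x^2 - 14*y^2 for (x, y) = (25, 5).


x^2 - d*y^2
= 25^2 - 14*5^2
= 625 - 350
= 275

275


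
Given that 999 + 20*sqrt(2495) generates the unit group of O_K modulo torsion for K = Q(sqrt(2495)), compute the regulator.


epsilon = 999 + 20*sqrt(2495)
= 1997.9995
R = ln(1997.9995)
= 7.5999

7.5999


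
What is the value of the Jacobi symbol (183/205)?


Compute (183/205) via quadratic reciprocity:
  reciprocity: (183/205) -> +(205/183)
  reduce: (22/183)
  pull out 2: (2/183) = +1  (since 183 mod 8 = 7)
  reciprocity: (11/183) -> -(183/11)
  reduce: (7/11)
  reciprocity: (7/11) -> -(11/7)
  reduce: (4/7)
  pull out 2: (2/7) = +1  (since 7 mod 8 = 7)
  pull out 2: (2/7) = +1  (since 7 mod 8 = 7)
  (1/7) = 1
Product of signs = 1

1


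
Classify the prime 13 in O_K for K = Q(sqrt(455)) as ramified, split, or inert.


K = Q(sqrt(455)). Since d mod 4 = 3, disc(K) = 1820.
Check p | disc: 1820 mod 13 = 0.
p divides disc, so p ramifies: (p) = P^2 with e=2, f=1, g=1.
Therefore p is ramified.

ramified


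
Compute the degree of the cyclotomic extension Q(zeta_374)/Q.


The degree equals Euler's totient phi(374).
374 = 2 * 11 * 17
phi(374) = 160

160


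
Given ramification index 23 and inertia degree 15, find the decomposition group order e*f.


|D_P| = e * f
= 23 * 15
= 345

345


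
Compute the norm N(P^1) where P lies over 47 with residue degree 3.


N(P^a) = p^(a*f)
= 47^(1*3)
= 47^3
= 103823

103823


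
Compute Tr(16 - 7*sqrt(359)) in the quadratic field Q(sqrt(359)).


Tr(a + b*sqrt(d)) = (a + b*sqrt(d)) + (a - b*sqrt(d)) = 2a
= 2 * (16)
= 32

32


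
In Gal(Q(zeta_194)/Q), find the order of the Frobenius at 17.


The Frobenius at p in Gal(Q(zeta_n)/Q) = (Z/nZ)* is the class of p, so its order is ord_194(17), the smallest k >= 1 with 17^k = 1 mod 194.
n = 194 = 2 * 97, phi(194) = 96; the order divides phi(n).
Divisors of 96: 1, 2, 3, 4, 6, 8, 12, 16, 24, 32, 48, 96
Repeated squaring mod 194: 17^1 = 17, 17^2 = 95, 17^4 = 101, 17^8 = 113, 17^16 = 159, 17^32 = 61, 17^64 = 35
Test divisors in increasing order:
  k=1: 17^1 = 17 mod 194
  k=2: 17^2 = 95 mod 194
  k=3: 17^3 = 95 * 17 = 63 mod 194
  k=4: 17^4 = 101 mod 194
  k=6: 17^6 = 101 * 95 = 89 mod 194
  k=8: 17^8 = 113 mod 194
  k=12: 17^12 = 113 * 101 = 161 mod 194
  k=16: 17^16 = 159 mod 194
  k=24: 17^24 = 159 * 113 = 119 mod 194
  k=32: 17^32 = 61 mod 194
  k=48: 17^48 = 61 * 159 = 193 mod 194
  k=96: 17^96 = 35 * 61 = 1 mod 194  <- first divisor giving 1
Order = 96

96


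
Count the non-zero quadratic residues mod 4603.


For prime p, the number of non-zero quadratic residues is (p-1)/2.
= (4603-1)/2
= 2301

2301


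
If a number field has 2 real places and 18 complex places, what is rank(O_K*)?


By Dirichlet's unit theorem:
rank = r1 + r2 - 1
= 2 + 18 - 1
= 19

19


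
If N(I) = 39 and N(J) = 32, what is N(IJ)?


N(IJ) = N(I) * N(J)
= 39 * 32
= 1248

1248


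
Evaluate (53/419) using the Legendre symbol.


p = 419 is prime, so compute (53/419) with the reciprocity algorithm (Jacobi-symbol steps: pull out 2s via (2/n), flip via reciprocity, reduce):
  reciprocity: (53/419) -> +(419/53)
  reduce: (48/53)
  pull out 2: (2/53) = -1  (since 53 mod 8 = 5)
  pull out 2: (2/53) = -1  (since 53 mod 8 = 5)
  pull out 2: (2/53) = -1  (since 53 mod 8 = 5)
  pull out 2: (2/53) = -1  (since 53 mod 8 = 5)
  reciprocity: (3/53) -> +(53/3)
  reduce: (2/3)
  pull out 2: (2/3) = -1  (since 3 mod 8 = 3)
  (1/3) = 1
Product of signs = -1
(53/419) = -1

-1


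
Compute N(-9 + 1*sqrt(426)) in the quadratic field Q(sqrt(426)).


N(a + b*sqrt(d)) = a^2 - d*b^2
= (-9)^2 - (426)*(1)^2
= 81 - 426
= -345

-345


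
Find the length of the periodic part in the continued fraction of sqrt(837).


Run the CF algorithm for sqrt(837).
a_0 = floor(sqrt(837)) = 28; set m_0=0, q_0=1.
Recurrence: m' = q*a - m,  q' = (d - m'^2)/q,  a' = floor((a_0 + m')/q').
  step 1: m=28, q=53, a=1
  step 2: m=25, q=4, a=13
  step 3: m=27, q=27, a=2
  step 4: m=27, q=4, a=13
  step 5: m=25, q=53, a=1
  step 6: m=28, q=1, a=56
a_6 = 2*a_0 = 56, so the period closes here.
sqrt(837) = [28; 1, 13, 2, 13, 1, 56]
Period length = 6

6


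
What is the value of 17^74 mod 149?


p = 149 is prime and the exponent is (p-1)/2 = 74, so by Euler's criterion 17^74 = (17/149) = +1 or -1 mod 149.
Compute by square-and-multiply:
  74 = 64 + 8 + 2 (binary 1001010)
  Repeated squaring mod 149: 17^1 = 17, 17^2 = 140, 17^4 = 81, 17^8 = 5, 17^16 = 25, 17^32 = 29, 17^64 = 96
  17^74 = 17^64 * 17^8 * 17^2 = 96 * 5 * 140 mod 149
    96 * 5 = 480 = 33 mod 149
    33 * 140 = 4620 = 1 mod 149
  17^74 = 1 mod 149
Result 1: 17 is a quadratic residue mod 149.
17^74 mod 149 = 1

1


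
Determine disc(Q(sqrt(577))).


For K = Q(sqrt(d)) with d squarefree: disc(K) = d if d = 1 mod 4, and disc(K) = 4d if d = 2 or 3 mod 4.
Here d = 577, and d mod 4 = 1.
d = 1 mod 4 (O_K = Z[(1+sqrt(d))/2]), so disc(K) = d = 577

577


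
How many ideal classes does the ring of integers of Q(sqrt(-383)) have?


K = Q(sqrt(-383)). d mod 4 = 1, so D = disc(K) = d = -383
h(K) equals the number of primitive reduced positive-definite forms (a, b, c) = a*x^2 + b*x*y + c*y^2 with b^2 - 4ac = D,
where reduced means |b| <= a <= c, with b >= 0 whenever |b| = a or a = c, and primitive means gcd(a, b, c) = 1.
Reduced forces 3a^2 <= |D| = 383, so 1 <= a <= 11; b must have the parity of D, and c = (b^2 - D)/(4a) must be an integer >= a.
Enumerate a = 1..11, b in [-a, a]:
  a=1: (1, 1, 96)  [1]
  a=2: (2, -1, 48), (2, 1, 48)  [2]
  a=3: (3, -1, 32), (3, 1, 32)  [2]
  a=4: (4, -1, 24), (4, 1, 24)  [2]
  a=5: none
  a=6: (6, -5, 17), (6, -1, 16), (6, 1, 16), (6, 5, 17)  [4]
  a=7: (7, -3, 14), (7, 3, 14)  [2]
  a=8: (8, -1, 12), (8, 1, 12)  [2]
  a=9: (9, -7, 12), (9, 7, 12)  [2]
  a=10..11: none
Total reduced forms: 1 + 2 + 2 + 2 + 4 + 2 + 2 + 2 = 17
h = 17

17


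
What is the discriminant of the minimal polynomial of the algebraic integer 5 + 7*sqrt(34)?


The element 5 + 7*sqrt(34) has minimal polynomial:
x^2 - 10*x - 1641
Discriminant = (-10)^2 - 4*(-1641)
= 100 + 6564
= 6664

6664


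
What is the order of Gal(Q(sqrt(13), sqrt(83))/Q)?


The 2 square roots of distinct primes are multiplicatively independent over Q,
so [K:Q] = 2^2 and Gal(K/Q) is isomorphic to (Z/2Z)^2.
|Gal| = 2^2 = 4

4


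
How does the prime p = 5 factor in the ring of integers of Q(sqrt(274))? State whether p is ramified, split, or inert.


K = Q(sqrt(274)). Since d mod 4 = 2, disc(K) = 1096.
Check p | disc: 1096 mod 5 = 1.
p does not divide disc. Compute Legendre symbol (d/p):
4^((5-1)/2) mod 5 = 1
(d/p) = 1, so p splits: (p) = P*P' with e=1, f=1, g=2.
Therefore p is split.

split


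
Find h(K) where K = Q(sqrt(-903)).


K = Q(sqrt(-903)). d mod 4 = 1, so D = disc(K) = d = -903
h(K) equals the number of primitive reduced positive-definite forms (a, b, c) = a*x^2 + b*x*y + c*y^2 with b^2 - 4ac = D,
where reduced means |b| <= a <= c, with b >= 0 whenever |b| = a or a = c, and primitive means gcd(a, b, c) = 1.
Reduced forces 3a^2 <= |D| = 903, so 1 <= a <= 17; b must have the parity of D, and c = (b^2 - D)/(4a) must be an integer >= a.
Enumerate a = 1..17, b in [-a, a]:
  a=1: (1, 1, 226)  [1]
  a=2: (2, -1, 113), (2, 1, 113)  [2]
  a=3: (3, 3, 76)  [1]
  a=4: (4, -3, 57), (4, 3, 57)  [2]
  a=5: none
  a=6: (6, -3, 38), (6, 3, 38)  [2]
  a=7: (7, 7, 34)  [1]
  a=8: (8, -5, 29), (8, 5, 29)  [2]
  a=9..11: none
  a=12: (12, -3, 19), (12, 3, 19)  [2]
  a=13: none
  a=14: (14, -7, 17), (14, 7, 17)  [2]
  a=15: none
  a=16: (16, 11, 16)  [1]
  a=17: none
Total reduced forms: 1 + 2 + 1 + 2 + 2 + 1 + 2 + 2 + 2 + 1 = 16
h = 16

16


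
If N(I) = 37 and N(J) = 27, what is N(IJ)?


N(IJ) = N(I) * N(J)
= 37 * 27
= 999

999


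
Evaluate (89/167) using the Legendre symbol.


p = 167 is prime, so compute (89/167) with the reciprocity algorithm (Jacobi-symbol steps: pull out 2s via (2/n), flip via reciprocity, reduce):
  reciprocity: (89/167) -> +(167/89)
  reduce: (78/89)
  pull out 2: (2/89) = +1  (since 89 mod 8 = 1)
  reciprocity: (39/89) -> +(89/39)
  reduce: (11/39)
  reciprocity: (11/39) -> -(39/11)
  reduce: (6/11)
  pull out 2: (2/11) = -1  (since 11 mod 8 = 3)
  reciprocity: (3/11) -> -(11/3)
  reduce: (2/3)
  pull out 2: (2/3) = -1  (since 3 mod 8 = 3)
  (1/3) = 1
Product of signs = 1
(89/167) = 1

1


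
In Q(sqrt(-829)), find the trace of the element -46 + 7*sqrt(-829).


Tr(a + b*sqrt(d)) = (a + b*sqrt(d)) + (a - b*sqrt(d)) = 2a
= 2 * (-46)
= -92

-92


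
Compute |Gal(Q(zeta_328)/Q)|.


|Gal(Q(zeta_328)/Q)| = phi(328)
= 160

160


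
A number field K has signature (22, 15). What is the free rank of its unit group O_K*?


By Dirichlet's unit theorem:
rank = r1 + r2 - 1
= 22 + 15 - 1
= 36

36


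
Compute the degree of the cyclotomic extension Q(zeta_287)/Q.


The degree equals Euler's totient phi(287).
287 = 7 * 41
phi(287) = 240

240


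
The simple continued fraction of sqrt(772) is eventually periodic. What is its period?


Run the CF algorithm for sqrt(772).
a_0 = floor(sqrt(772)) = 27; set m_0=0, q_0=1.
Recurrence: m' = q*a - m,  q' = (d - m'^2)/q,  a' = floor((a_0 + m')/q').
  step 1: m=27, q=43, a=1
  step 2: m=16, q=12, a=3
  step 3: m=20, q=31, a=1
  step 4: m=11, q=21, a=1
  step 5: m=10, q=32, a=1
  step 6: m=22, q=9, a=5
  step 7: m=23, q=27, a=1
  step 8: m=4, q=28, a=1
  step 9: m=24, q=7, a=7
  step 10: m=25, q=21, a=2
  step 11: m=17, q=23, a=1
  step 12: m=6, q=32, a=1
  step 13: m=26, q=3, a=17
  step 14: m=25, q=49, a=1
  step 15: m=24, q=4, a=12
  step 16: m=24, q=49, a=1
  step 17: m=25, q=3, a=17
  step 18: m=26, q=32, a=1
  step 19: m=6, q=23, a=1
  step 20: m=17, q=21, a=2
  step 21: m=25, q=7, a=7
  step 22: m=24, q=28, a=1
  step 23: m=4, q=27, a=1
  step 24: m=23, q=9, a=5
  step 25: m=22, q=32, a=1
  step 26: m=10, q=21, a=1
  step 27: m=11, q=31, a=1
  step 28: m=20, q=12, a=3
  step 29: m=16, q=43, a=1
  step 30: m=27, q=1, a=54
a_30 = 2*a_0 = 54, so the period closes here.
sqrt(772) = [27; 1, 3, 1, 1, 1, 5, 1, 1, 7, 2, 1, 1, 17, 1, 12, 1, 17, 1, 1, 2, 7, 1, 1, 5, 1, 1, 1, 3, 1, 54]
Period length = 30

30


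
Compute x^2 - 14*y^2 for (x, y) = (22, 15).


x^2 - d*y^2
= 22^2 - 14*15^2
= 484 - 3150
= -2666

-2666


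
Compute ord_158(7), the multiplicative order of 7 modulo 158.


We want ord_158(7), the smallest k >= 1 with 7^k = 1 mod 158.
n = 158 = 2 * 79, phi(158) = 78; the order divides phi(n).
Divisors of 78: 1, 2, 3, 6, 13, 26, 39, 78
Repeated squaring mod 158: 7^1 = 7, 7^2 = 49, 7^4 = 31, 7^8 = 13, 7^16 = 11, 7^32 = 121, 7^64 = 105
Test divisors in increasing order:
  k=1: 7^1 = 7 mod 158
  k=2: 7^2 = 49 mod 158
  k=3: 7^3 = 49 * 7 = 27 mod 158
  k=6: 7^6 = 31 * 49 = 97 mod 158
  k=13: 7^13 = 13 * 31 * 7 = 135 mod 158
  k=26: 7^26 = 11 * 13 * 49 = 55 mod 158
  k=39: 7^39 = 121 * 31 * 49 * 7 = 157 mod 158
  k=78: 7^78 = 105 * 13 * 31 * 49 = 1 mod 158  <- first divisor giving 1
Order = 78

78


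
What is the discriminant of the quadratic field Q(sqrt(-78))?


For K = Q(sqrt(d)) with d squarefree: disc(K) = d if d = 1 mod 4, and disc(K) = 4d if d = 2 or 3 mod 4.
Here d = -78, and d mod 4 = 2.
d = 2 mod 4, not 1 (O_K = Z[sqrt(d)]), so disc(K) = 4d = 4 * (-78) = -312

-312


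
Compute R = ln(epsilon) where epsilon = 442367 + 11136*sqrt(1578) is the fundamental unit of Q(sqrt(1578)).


epsilon = 442367 + 11136*sqrt(1578)
= 884734.0000
R = ln(884734.0000)
= 13.6930

13.6930


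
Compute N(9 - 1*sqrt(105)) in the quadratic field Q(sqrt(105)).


N(a + b*sqrt(d)) = a^2 - d*b^2
= (9)^2 - (105)*(-1)^2
= 81 - 105
= -24

-24
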